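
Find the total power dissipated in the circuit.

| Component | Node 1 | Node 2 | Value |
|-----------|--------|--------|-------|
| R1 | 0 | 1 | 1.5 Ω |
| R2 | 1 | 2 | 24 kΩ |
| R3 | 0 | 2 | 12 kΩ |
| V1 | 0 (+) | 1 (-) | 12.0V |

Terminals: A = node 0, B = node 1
Nodal analysis, taking node 1 as the 0 V reference.
Source V1 fixes V_0 = 12 V.
KCL at each unknown node (sum of currents leaving = 0; resistances in Ω):
  Node 2: (V_2 - 0)/24000 + (V_2 - 12)/12000 = 0
Collecting terms: 0.000125 × V_2 = 0.001  =>  V_2 = 8 V
Power in each resistor, P = (ΔV)²/R:
  P_R1 = (12 - 0)²/1.5 = 96 W
  P_R2 = (0 - 8)²/24000 = 0.002667 W
  P_R3 = (12 - 8)²/12000 = 0.001333 W
P_total = P_R1 + P_R2 + P_R3 = 96 W

Final answer: 96 W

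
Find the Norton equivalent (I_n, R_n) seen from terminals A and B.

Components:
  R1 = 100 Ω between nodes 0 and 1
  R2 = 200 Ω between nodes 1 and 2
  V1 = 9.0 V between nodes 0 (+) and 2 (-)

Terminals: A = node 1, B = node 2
Find the Thévenin equivalent first; then I_n = V_th/R_th and R_n = R_th.
Step 1 — V_th is the open-circuit voltage V_A - V_B (nothing connected across the terminals).
Nodal analysis, taking node 2 as the 0 V reference.
Source V1 fixes V_0 = 9 V.
KCL at each unknown node (sum of currents leaving = 0; resistances in Ω):
  Node 1: (V_1 - 9)/100 + (V_1 - 0)/200 = 0
Collecting terms: 0.015 × V_1 = 0.09  =>  V_1 = 6 V
V_th = V_1 - V_2 = 6 - 0 = 6 V
Step 2 — R_th: zero the source — replace V1 by a short circuit (node 2 merges into node 0) — and find the resistance seen between A (node 1) and B (node 0).
Reduce the network between node 1 (A) and node 0 (B) by series/parallel combination:
  Rp1 = R1 ‖ R2 (parallel, both between nodes 0 and 1) = 1/(1/100 + 1/200) = 66.67 Ω
R_th = 66.67 Ω
I_n = V_th/R_th = 6/66.67 = 0.09 A, and R_n = R_th = 66.67 Ω

Final answer: I_n = 0.09 A, R_n = 66.67 Ω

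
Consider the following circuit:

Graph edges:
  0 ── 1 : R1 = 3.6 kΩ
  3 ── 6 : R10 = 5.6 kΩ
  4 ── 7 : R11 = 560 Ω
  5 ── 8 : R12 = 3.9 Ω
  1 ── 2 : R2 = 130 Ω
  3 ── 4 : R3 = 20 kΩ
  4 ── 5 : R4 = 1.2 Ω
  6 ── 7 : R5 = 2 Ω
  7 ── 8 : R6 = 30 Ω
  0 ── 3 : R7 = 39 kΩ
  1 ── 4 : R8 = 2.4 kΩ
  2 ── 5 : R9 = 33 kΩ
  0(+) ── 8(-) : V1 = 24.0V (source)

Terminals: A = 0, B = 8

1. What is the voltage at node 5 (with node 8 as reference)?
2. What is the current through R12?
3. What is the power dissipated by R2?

Nodal analysis, taking node 8 as the 0 V reference.
Source V1 fixes V_0 = 24 V.
KCL at each unknown node (sum of currents leaving = 0; resistances in Ω):
  Node 1: (V_1 - 24)/3600 + (V_1 - V_2)/130 + (V_1 - V_4)/2400 = 0
  Node 2: (V_2 - V_1)/130 + (V_2 - V_5)/33000 = 0
  Node 3: (V_3 - V_4)/20000 + (V_3 - 24)/39000 + (V_3 - V_6)/5600 = 0
  Node 4: (V_4 - V_3)/20000 + (V_4 - V_5)/1.2 + (V_4 - V_1)/2400 + (V_4 - V_7)/560 = 0
  Node 5: (V_5 - V_4)/1.2 + (V_5 - V_2)/33000 + (V_5 - 0)/3.9 = 0
  Node 6: (V_6 - V_7)/2 + (V_6 - V_3)/5600 = 0
  Node 7: (V_7 - V_6)/2 + (V_7 - 0)/30 + (V_7 - V_4)/560 = 0
Collecting terms (coefficients in siemens):
  0.008387·V_1 - 0.007692·V_2 - 0.0004167·V_4 = 0.006667
  0.007723·V_2 - 0.007692·V_1 - 0.0000303·V_5 = 0
  0.0002542·V_3 - 0.00005·V_4 - 0.0001786·V_6 = 0.0006154
  0.8356·V_4 - 0.0004167·V_1 - 0.00005·V_3 - 0.8333·V_5 - 0.001786·V_7 = 0
  1.09·V_5 - 0.0000303·V_2 - 0.8333·V_4 = 0
  0.5002·V_6 - 0.0001786·V_3 - 0.5·V_7 = 0
  0.5351·V_7 - 0.001786·V_4 - 0.5·V_6 = 0
Solving these 7 simultaneous equations (Gaussian elimination) gives:
  V_1 = 9.213 V, V_2 = 9.177 V, V_3 = 2.435 V, V_4 = 0.02116 V
  V_5 = 0.01644 V, V_6 = 0.01425 V, V_7 = 0.01338 V
Part 1:
  Read off the nodal solution: V_5 = 0.01644 V
Part 2:
  I_R12 = (V_5 - V_8)/R12 = (0.01644 - 0)/3.9 = 0.004214 A
  Magnitude: I_R12 = 0.004214 A
Part 3:
  I_R2 = (V_1 - V_2)/R2 = (9.213 - 9.177)/130 = 0.0002776 A
  P_R2 = I_R2² × R2 = (0.0002776)² × 130 = 0.00001002 W

Final answers:
1. V_5 = 0.01644 V
2. I_R12 = 0.004214 A
3. P_R2 = 1.002e-05 W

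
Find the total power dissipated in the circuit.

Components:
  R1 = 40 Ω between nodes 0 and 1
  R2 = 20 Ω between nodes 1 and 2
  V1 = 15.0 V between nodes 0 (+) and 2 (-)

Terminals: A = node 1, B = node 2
Nodal analysis, taking node 2 as the 0 V reference.
Source V1 fixes V_0 = 15 V.
KCL at each unknown node (sum of currents leaving = 0; resistances in Ω):
  Node 1: (V_1 - 15)/40 + (V_1 - 0)/20 = 0
Collecting terms: 0.075 × V_1 = 0.375  =>  V_1 = 5 V
Power in each resistor, P = (ΔV)²/R:
  P_R1 = (15 - 5)²/40 = 2.5 W
  P_R2 = (5 - 0)²/20 = 1.25 W
P_total = P_R1 + P_R2 = 3.75 W

Final answer: 3.75 W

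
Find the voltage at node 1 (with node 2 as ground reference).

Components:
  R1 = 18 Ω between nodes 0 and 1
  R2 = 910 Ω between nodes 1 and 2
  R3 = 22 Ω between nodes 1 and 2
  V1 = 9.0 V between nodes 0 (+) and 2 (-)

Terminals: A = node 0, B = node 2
Nodal analysis, taking node 2 as the 0 V reference.
Source V1 fixes V_0 = 9 V.
KCL at each unknown node (sum of currents leaving = 0; resistances in Ω):
  Node 1: (V_1 - 9)/18 + (V_1 - 0)/910 + (V_1 - 0)/22 = 0
Collecting terms: 0.1021 × V_1 = 0.5  =>  V_1 = 4.897 V
The requested potential is V_1 = 4.897 V.

Final answer: V_1 = 4.897 V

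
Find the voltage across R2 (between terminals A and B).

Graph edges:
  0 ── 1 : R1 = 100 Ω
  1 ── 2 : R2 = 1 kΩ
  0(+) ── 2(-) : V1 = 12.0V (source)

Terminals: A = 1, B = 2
R1 and R2 are in series across V1 (node 0 → node 1 → node 2), and the output A–B is taken across R2, so this is a voltage divider.
Series current: I = V1/(R1 + R2) = 12/(100 + 1000) = 12/1100 = 0.01091 A
V_R2 = I × R2 = V1 × R2/(R1 + R2) = 12 × 1000/1100 = 10.91 V

Final answer: 10.91 V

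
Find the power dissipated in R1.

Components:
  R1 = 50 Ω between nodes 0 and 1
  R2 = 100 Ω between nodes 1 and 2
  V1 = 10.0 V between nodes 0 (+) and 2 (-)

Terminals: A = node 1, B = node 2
Nodal analysis, taking node 2 as the 0 V reference.
Source V1 fixes V_0 = 10 V.
KCL at each unknown node (sum of currents leaving = 0; resistances in Ω):
  Node 1: (V_1 - 10)/50 + (V_1 - 0)/100 = 0
Collecting terms: 0.03 × V_1 = 0.2  =>  V_1 = 6.667 V
I_R1 = (V_0 - V_1)/R1 = (10 - 6.667)/50 = 0.06667 A
P_R1 = I_R1² × R1 = (0.06667)² × 50 = 0.2222 W

Final answer: 0.2222 W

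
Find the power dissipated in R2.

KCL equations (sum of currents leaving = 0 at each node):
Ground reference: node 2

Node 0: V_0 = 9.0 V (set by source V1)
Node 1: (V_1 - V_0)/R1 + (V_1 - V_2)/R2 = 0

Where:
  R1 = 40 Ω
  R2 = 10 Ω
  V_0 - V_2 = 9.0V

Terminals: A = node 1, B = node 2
Nodal analysis, taking node 2 as the 0 V reference.
Source V1 fixes V_0 = 9 V.
KCL at each unknown node (sum of currents leaving = 0; resistances in Ω):
  Node 1: (V_1 - 9)/40 + (V_1 - 0)/10 = 0
Collecting terms: 0.125 × V_1 = 0.225  =>  V_1 = 1.8 V
I_R2 = (V_1 - V_2)/R2 = (1.8 - 0)/10 = 0.18 A
P_R2 = I_R2² × R2 = (0.18)² × 10 = 0.324 W

Final answer: 0.324 W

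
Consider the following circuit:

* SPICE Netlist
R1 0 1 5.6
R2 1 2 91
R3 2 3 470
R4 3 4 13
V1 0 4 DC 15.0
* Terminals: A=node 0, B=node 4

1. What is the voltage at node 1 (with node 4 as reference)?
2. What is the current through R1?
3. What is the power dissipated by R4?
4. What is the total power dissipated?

Nodal analysis, taking node 4 as the 0 V reference.
Source V1 fixes V_0 = 15 V.
KCL at each unknown node (sum of currents leaving = 0; resistances in Ω):
  Node 1: (V_1 - 15)/5.6 + (V_1 - V_2)/91 = 0
  Node 2: (V_2 - V_1)/91 + (V_2 - V_3)/470 = 0
  Node 3: (V_3 - V_2)/470 + (V_3 - 0)/13 = 0
Collecting terms (coefficients in siemens):
  0.1896·V_1 - 0.01099·V_2 = 2.679
  0.01312·V_2 - 0.01099·V_1 - 0.002128·V_3 = 0
  0.07905·V_3 - 0.002128·V_2 = 0
Solving these 3 simultaneous equations (Gaussian elimination) gives:
  V_1 = 14.86 V, V_2 = 12.5 V, V_3 = 0.3364 V
Part 1:
  Read off the nodal solution: V_1 = 14.86 V
Part 2:
  I_R1 = (V_0 - V_1)/R1 = (15 - 14.86)/5.6 = 0.02588 A
  Magnitude: I_R1 = 0.02588 A
Part 3:
  I_R4 = (V_3 - V_4)/R4 = (0.3364 - 0)/13 = 0.02588 A
  P_R4 = I_R4² × R4 = (0.02588)² × 13 = 0.008707 W
Part 4:
  Power in each resistor, P = (ΔV)²/R:
    P_R1 = (15 - 14.86)²/5.6 = 0.003751 W
    P_R2 = (14.86 - 12.5)²/91 = 0.06095 W
    P_R3 = (12.5 - 0.3364)²/470 = 0.3148 W
    P_R4 = (0.3364 - 0)²/13 = 0.008707 W
  P_total = P_R1 + P_R2 + P_R3 + P_R4 = 0.3882 W

Final answers:
1. V_1 = 14.86 V
2. I_R1 = 0.02588 A
3. P_R4 = 0.008707 W
4. P_total = 0.3882 W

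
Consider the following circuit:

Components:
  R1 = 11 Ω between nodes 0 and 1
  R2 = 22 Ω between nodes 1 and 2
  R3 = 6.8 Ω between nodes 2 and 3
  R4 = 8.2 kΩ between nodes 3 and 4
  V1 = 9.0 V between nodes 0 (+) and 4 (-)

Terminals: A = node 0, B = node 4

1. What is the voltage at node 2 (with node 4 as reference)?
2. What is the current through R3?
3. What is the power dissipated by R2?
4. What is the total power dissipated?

Nodal analysis, taking node 4 as the 0 V reference.
Source V1 fixes V_0 = 9 V.
KCL at each unknown node (sum of currents leaving = 0; resistances in Ω):
  Node 1: (V_1 - 9)/11 + (V_1 - V_2)/22 = 0
  Node 2: (V_2 - V_1)/22 + (V_2 - V_3)/6.8 = 0
  Node 3: (V_3 - V_2)/6.8 + (V_3 - 0)/8200 = 0
Collecting terms (coefficients in siemens):
  0.1364·V_1 - 0.04545·V_2 = 0.8182
  0.1925·V_2 - 0.04545·V_1 - 0.1471·V_3 = 0
  0.1472·V_3 - 0.1471·V_2 = 0
Solving these 3 simultaneous equations (Gaussian elimination) gives:
  V_1 = 8.988 V, V_2 = 8.964 V, V_3 = 8.957 V
Part 1:
  Read off the nodal solution: V_2 = 8.964 V
Part 2:
  I_R3 = (V_2 - V_3)/R3 = (8.964 - 8.957)/6.8 = 0.001092 A
  Magnitude: I_R3 = 0.001092 A
Part 3:
  I_R2 = (V_1 - V_2)/R2 = (8.988 - 8.964)/22 = 0.001092 A
  P_R2 = I_R2² × R2 = (0.001092)² × 22 = 0.00002625 W
Part 4:
  Power in each resistor, P = (ΔV)²/R:
    P_R1 = (9 - 8.988)²/11 = 0.00001312 W
    P_R2 = (8.988 - 8.964)²/22 = 0.00002625 W
    P_R3 = (8.964 - 8.957)²/6.8 = 0.000008113 W
    P_R4 = (8.957 - 0)²/8200 = 0.009783 W
  P_total = P_R1 + P_R2 + P_R3 + P_R4 = 0.00983 W

Final answers:
1. V_2 = 8.964 V
2. I_R3 = 0.001092 A
3. P_R2 = 2.625e-05 W
4. P_total = 0.00983 W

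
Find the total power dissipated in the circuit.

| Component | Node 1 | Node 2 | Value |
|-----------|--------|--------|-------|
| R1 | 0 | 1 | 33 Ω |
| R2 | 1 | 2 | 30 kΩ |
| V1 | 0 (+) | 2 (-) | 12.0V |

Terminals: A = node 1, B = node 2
Nodal analysis, taking node 2 as the 0 V reference.
Source V1 fixes V_0 = 12 V.
KCL at each unknown node (sum of currents leaving = 0; resistances in Ω):
  Node 1: (V_1 - 12)/33 + (V_1 - 0)/30000 = 0
Collecting terms: 0.03034 × V_1 = 0.3636  =>  V_1 = 11.99 V
Power in each resistor, P = (ΔV)²/R:
  P_R1 = (12 - 11.99)²/33 = 0.000005268 W
  P_R2 = (11.99 - 0)²/30000 = 0.004789 W
P_total = P_R1 + P_R2 = 0.004795 W

Final answer: 0.004795 W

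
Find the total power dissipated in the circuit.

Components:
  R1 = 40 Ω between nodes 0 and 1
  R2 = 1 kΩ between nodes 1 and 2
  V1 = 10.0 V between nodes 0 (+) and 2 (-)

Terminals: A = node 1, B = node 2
Nodal analysis, taking node 2 as the 0 V reference.
Source V1 fixes V_0 = 10 V.
KCL at each unknown node (sum of currents leaving = 0; resistances in Ω):
  Node 1: (V_1 - 10)/40 + (V_1 - 0)/1000 = 0
Collecting terms: 0.026 × V_1 = 0.25  =>  V_1 = 9.615 V
Power in each resistor, P = (ΔV)²/R:
  P_R1 = (10 - 9.615)²/40 = 0.003698 W
  P_R2 = (9.615 - 0)²/1000 = 0.09246 W
P_total = P_R1 + P_R2 = 0.09615 W

Final answer: 0.09615 W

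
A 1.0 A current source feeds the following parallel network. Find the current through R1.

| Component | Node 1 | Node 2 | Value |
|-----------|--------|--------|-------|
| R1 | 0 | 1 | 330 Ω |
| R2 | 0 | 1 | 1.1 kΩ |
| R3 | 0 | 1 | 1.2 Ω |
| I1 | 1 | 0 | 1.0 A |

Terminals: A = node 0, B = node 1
All resistors sit directly between nodes 0 and 1, so they are in parallel and share one voltage V; the full source current 1 A splits among them.
1/R_par = 1/330 + 1/1100 + 1/1.2 = 0.8373 S  =>  R_par = 1.194 Ω
V = I × R_par = 1 × 1.194 = 1.194 V
I_R1 = V/R1 = 1.194/330 = 0.003619 A

Final answer: 0.003619 A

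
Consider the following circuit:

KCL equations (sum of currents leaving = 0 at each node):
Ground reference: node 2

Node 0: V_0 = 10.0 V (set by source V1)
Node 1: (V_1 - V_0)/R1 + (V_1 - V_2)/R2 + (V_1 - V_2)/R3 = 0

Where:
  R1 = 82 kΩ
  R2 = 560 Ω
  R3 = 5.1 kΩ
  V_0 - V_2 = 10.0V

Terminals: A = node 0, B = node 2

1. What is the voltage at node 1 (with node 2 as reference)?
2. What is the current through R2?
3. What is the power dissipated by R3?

Nodal analysis, taking node 2 as the 0 V reference.
Source V1 fixes V_0 = 10 V.
KCL at each unknown node (sum of currents leaving = 0; resistances in Ω):
  Node 1: (V_1 - 10)/82000 + (V_1 - 0)/560 + (V_1 - 0)/5100 = 0
Collecting terms: 0.001994 × V_1 = 0.000122  =>  V_1 = 0.06116 V
Part 1:
  Read off the nodal solution: V_1 = 0.06116 V
Part 2:
  I_R2 = (V_1 - V_2)/R2 = (0.06116 - 0)/560 = 0.0001092 A
  Magnitude: I_R2 = 0.0001092 A
Part 3:
  I_R3 = (V_1 - V_2)/R3 = (0.06116 - 0)/5100 = 0.00001199 A
  P_R3 = I_R3² × R3 = (0.00001199)² × 5100 = 0.0000007334 W

Final answers:
1. V_1 = 0.06116 V
2. I_R2 = 0.0001092 A
3. P_R3 = 7.334e-07 W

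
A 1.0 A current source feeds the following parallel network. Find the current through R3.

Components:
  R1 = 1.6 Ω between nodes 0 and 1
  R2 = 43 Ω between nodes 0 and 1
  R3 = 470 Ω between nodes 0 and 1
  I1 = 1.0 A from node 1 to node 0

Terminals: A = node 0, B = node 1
All resistors sit directly between nodes 0 and 1, so they are in parallel and share one voltage V; the full source current 1 A splits among them.
1/R_par = 1/1.6 + 1/43 + 1/470 = 0.6504 S  =>  R_par = 1.538 Ω
V = I × R_par = 1 × 1.538 = 1.538 V
I_R3 = V/R3 = 1.538/470 = 0.003271 A

Final answer: 0.003271 A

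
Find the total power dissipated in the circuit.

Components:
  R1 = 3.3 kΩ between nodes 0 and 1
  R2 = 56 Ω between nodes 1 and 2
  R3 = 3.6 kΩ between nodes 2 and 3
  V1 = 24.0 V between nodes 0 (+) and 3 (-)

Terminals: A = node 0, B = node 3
Nodal analysis, taking node 3 as the 0 V reference.
Source V1 fixes V_0 = 24 V.
KCL at each unknown node (sum of currents leaving = 0; resistances in Ω):
  Node 1: (V_1 - 24)/3300 + (V_1 - V_2)/56 = 0
  Node 2: (V_2 - V_1)/56 + (V_2 - 0)/3600 = 0
Collecting terms (coefficients in siemens):
  0.01816·V_1 - 0.01786·V_2 = 0.007273
  0.01813·V_2 - 0.01786·V_1 = 0
Determinant D = (0.01816)(0.01813) - (-0.01786)(-0.01786) = 0.00001046
V_1 = [(0.007273)(0.01813) - (-0.01786)(0)]/D = 12.61 V
V_2 = [(0.01816)(0) - (0.007273)(-0.01786)]/D = 12.42 V
Power in each resistor, P = (ΔV)²/R:
  P_R1 = (24 - 12.61)²/3300 = 0.03928 W
  P_R2 = (12.61 - 12.42)²/56 = 0.0006666 W
  P_R3 = (12.42 - 0)²/3600 = 0.04286 W
P_total = P_R1 + P_R2 + P_R3 = 0.08281 W

Final answer: 0.08281 W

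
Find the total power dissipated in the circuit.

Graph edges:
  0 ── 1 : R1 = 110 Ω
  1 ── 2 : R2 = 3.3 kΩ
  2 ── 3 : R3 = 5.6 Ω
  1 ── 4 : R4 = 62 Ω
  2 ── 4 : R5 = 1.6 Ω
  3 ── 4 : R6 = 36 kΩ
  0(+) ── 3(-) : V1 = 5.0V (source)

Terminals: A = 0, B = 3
Nodal analysis, taking node 3 as the 0 V reference.
Source V1 fixes V_0 = 5 V.
KCL at each unknown node (sum of currents leaving = 0; resistances in Ω):
  Node 1: (V_1 - 5)/110 + (V_1 - V_2)/3300 + (V_1 - V_4)/62 = 0
  Node 2: (V_2 - V_1)/3300 + (V_2 - 0)/5.6 + (V_2 - V_4)/1.6 = 0
  Node 4: (V_4 - V_1)/62 + (V_4 - V_2)/1.6 + (V_4 - 0)/36000 = 0
Collecting terms (coefficients in siemens):
  0.02552·V_1 - 0.000303·V_2 - 0.01613·V_4 = 0.04545
  0.8039·V_2 - 0.000303·V_1 - 0.625·V_4 = 0
  0.6412·V_4 - 0.01613·V_1 - 0.625·V_2 = 0
Solving these 3 simultaneous equations (Gaussian elimination) gives:
  V_1 = 1.91 V, V_2 = 0.1573 V, V_4 = 0.2014 V
Power in each resistor, P = (ΔV)²/R:
  P_R1 = (5 - 1.91)²/110 = 0.0868 W
  P_R2 = (1.91 - 0.1573)²/3300 = 0.000931 W
  P_R3 = (0.1573 - 0)²/5.6 = 0.004417 W
  P_R4 = (1.91 - 0.2014)²/62 = 0.04709 W
  P_R5 = (0.1573 - 0.2014)²/1.6 = 0.001215 W
  P_R6 = (0 - 0.2014)²/36000 = 0.000001126 W
P_total = P_R1 + P_R2 + P_R3 + P_R4 + P_R5 + P_R6 = 0.1405 W

Final answer: 0.1405 W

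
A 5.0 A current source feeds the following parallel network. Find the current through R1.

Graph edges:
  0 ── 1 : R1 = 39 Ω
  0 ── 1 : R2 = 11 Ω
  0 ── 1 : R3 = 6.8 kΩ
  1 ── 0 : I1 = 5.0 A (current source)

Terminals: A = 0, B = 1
All resistors sit directly between nodes 0 and 1, so they are in parallel and share one voltage V; the full source current 5 A splits among them.
1/R_par = 1/39 + 1/11 + 1/6800 = 0.1167 S  =>  R_par = 8.569 Ω
V = I × R_par = 5 × 8.569 = 42.85 V
I_R1 = V/R1 = 42.85/39 = 1.099 A

Final answer: 1.099 A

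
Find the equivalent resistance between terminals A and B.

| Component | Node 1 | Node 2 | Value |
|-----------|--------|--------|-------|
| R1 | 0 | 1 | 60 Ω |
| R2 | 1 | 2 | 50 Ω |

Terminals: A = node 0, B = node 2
Reduce the network between node 0 (A) and node 2 (B) by series/parallel combination:
  Rs1 = R1 + R2 (series, joined only at node 1) = 60 + 50 = 110 Ω
R_eq = 110 Ω

Final answer: 110 Ω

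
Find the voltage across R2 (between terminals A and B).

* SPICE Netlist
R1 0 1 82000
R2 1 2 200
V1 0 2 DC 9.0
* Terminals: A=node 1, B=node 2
R1 and R2 are in series across V1 (node 0 → node 1 → node 2), and the output A–B is taken across R2, so this is a voltage divider.
Series current: I = V1/(R1 + R2) = 9/(82000 + 200) = 9/82200 = 0.0001095 A
V_R2 = I × R2 = V1 × R2/(R1 + R2) = 9 × 200/82200 = 0.0219 V

Final answer: 0.0219 V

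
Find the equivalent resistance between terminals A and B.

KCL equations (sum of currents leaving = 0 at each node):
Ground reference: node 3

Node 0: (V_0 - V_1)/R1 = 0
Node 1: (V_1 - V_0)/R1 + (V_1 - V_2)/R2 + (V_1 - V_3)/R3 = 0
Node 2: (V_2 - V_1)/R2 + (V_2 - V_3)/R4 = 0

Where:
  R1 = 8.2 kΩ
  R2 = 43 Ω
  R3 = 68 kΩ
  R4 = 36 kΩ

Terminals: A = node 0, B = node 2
Reduce the network between node 0 (A) and node 2 (B) by series/parallel combination:
  Rs1 = R3 + R4 (series, joined only at node 3) = 68000 + 36000 = 104000 Ω
  Rp1 = R2 ‖ Rs1 (parallel, both between nodes 1 and 2) = 1/(1/43 + 1/104000) = 42.98 Ω
  Rs2 = R1 + Rp1 (series, joined only at node 1) = 8200 + 42.98 = 8243 Ω
R_eq = 8.243 kΩ

Final answer: 8.243 kΩ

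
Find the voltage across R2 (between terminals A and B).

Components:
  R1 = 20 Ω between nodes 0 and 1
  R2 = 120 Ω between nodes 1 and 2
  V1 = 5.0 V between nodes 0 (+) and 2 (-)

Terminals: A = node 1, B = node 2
R1 and R2 are in series across V1 (node 0 → node 1 → node 2), and the output A–B is taken across R2, so this is a voltage divider.
Series current: I = V1/(R1 + R2) = 5/(20 + 120) = 5/140 = 0.03571 A
V_R2 = I × R2 = V1 × R2/(R1 + R2) = 5 × 120/140 = 4.286 V

Final answer: 4.286 V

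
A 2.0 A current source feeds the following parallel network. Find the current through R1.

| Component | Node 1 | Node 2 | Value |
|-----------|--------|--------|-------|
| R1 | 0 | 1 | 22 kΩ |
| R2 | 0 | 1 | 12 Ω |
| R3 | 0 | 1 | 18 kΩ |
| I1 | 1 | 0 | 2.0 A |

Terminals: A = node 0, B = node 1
All resistors sit directly between nodes 0 and 1, so they are in parallel and share one voltage V; the full source current 2 A splits among them.
1/R_par = 1/22000 + 1/12 + 1/18000 = 0.08343 S  =>  R_par = 11.99 Ω
V = I × R_par = 2 × 11.99 = 23.97 V
I_R1 = V/R1 = 23.97/22000 = 0.00109 A

Final answer: 0.00109 A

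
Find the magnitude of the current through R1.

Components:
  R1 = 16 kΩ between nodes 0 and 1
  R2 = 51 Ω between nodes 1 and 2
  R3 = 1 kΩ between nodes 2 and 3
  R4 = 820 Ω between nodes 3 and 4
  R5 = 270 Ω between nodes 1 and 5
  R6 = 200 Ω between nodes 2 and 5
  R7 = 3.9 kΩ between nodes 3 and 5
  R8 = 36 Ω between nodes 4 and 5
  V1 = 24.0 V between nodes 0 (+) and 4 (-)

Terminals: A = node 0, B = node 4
Nodal analysis, taking node 4 as the 0 V reference.
Source V1 fixes V_0 = 24 V.
KCL at each unknown node (sum of currents leaving = 0; resistances in Ω):
  Node 1: (V_1 - 24)/16000 + (V_1 - V_2)/51 + (V_1 - V_5)/270 = 0
  Node 2: (V_2 - V_1)/51 + (V_2 - V_3)/1000 + (V_2 - V_5)/200 = 0
  Node 3: (V_3 - V_2)/1000 + (V_3 - 0)/820 + (V_3 - V_5)/3900 = 0
  Node 5: (V_5 - V_1)/270 + (V_5 - V_2)/200 + (V_5 - V_3)/3900 + (V_5 - 0)/36 = 0
Collecting terms (coefficients in siemens):
  0.02337·V_1 - 0.01961·V_2 - 0.003704·V_5 = 0.0015
  0.02561·V_2 - 0.01961·V_1 - 0.001·V_3 - 0.005·V_5 = 0
  0.002476·V_3 - 0.001·V_2 - 0.0002564·V_5 = 0
  0.03674·V_5 - 0.003704·V_1 - 0.005·V_2 - 0.0002564·V_3 = 0
Solving these 4 simultaneous equations (Gaussian elimination) gives:
  V_1 = 0.2319 V, V_2 = 0.1905 V, V_3 = 0.0821 V, V_5 = 0.04987 V
I_R1 = (V_0 - V_1)/R1 = (24 - 0.2319)/16000 = 0.001486 A
|I_R1| = 0.001486 A

Final answer: |I_R1| = 0.001486 A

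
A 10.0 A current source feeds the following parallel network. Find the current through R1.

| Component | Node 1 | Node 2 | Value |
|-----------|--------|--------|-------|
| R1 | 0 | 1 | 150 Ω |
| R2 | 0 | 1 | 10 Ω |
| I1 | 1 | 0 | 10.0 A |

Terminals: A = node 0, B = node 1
All resistors sit directly between nodes 0 and 1, so they are in parallel and share one voltage V; the full source current 10 A splits among them.
1/R_par = 1/150 + 1/10 = 0.1067 S  =>  R_par = 9.375 Ω
V = I × R_par = 10 × 9.375 = 93.75 V
I_R1 = V/R1 = 93.75/150 = 0.625 A

Final answer: 0.625 A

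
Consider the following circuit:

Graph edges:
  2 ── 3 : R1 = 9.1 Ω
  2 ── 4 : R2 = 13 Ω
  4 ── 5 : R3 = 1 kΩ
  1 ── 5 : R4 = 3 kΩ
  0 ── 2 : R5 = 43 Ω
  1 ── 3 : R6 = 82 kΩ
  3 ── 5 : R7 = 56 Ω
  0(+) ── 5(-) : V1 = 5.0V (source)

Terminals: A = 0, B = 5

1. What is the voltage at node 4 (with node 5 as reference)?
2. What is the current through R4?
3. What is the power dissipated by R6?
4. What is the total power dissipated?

Nodal analysis, taking node 5 as the 0 V reference.
Source V1 fixes V_0 = 5 V.
KCL at each unknown node (sum of currents leaving = 0; resistances in Ω):
  Node 1: (V_1 - 0)/3000 + (V_1 - V_3)/82000 = 0
  Node 2: (V_2 - V_3)/9.1 + (V_2 - V_4)/13 + (V_2 - 5)/43 = 0
  Node 3: (V_3 - V_2)/9.1 + (V_3 - V_1)/82000 + (V_3 - 0)/56 = 0
  Node 4: (V_4 - V_2)/13 + (V_4 - 0)/1000 = 0
Collecting terms (coefficients in siemens):
  0.0003455·V_1 - 0.0000122·V_3 = 0
  0.2101·V_2 - 0.1099·V_3 - 0.07692·V_4 = 0.1163
  0.1278·V_3 - 0.0000122·V_1 - 0.1099·V_2 = 0
  0.07792·V_4 - 0.07692·V_2 = 0
Solving these 4 simultaneous equations (Gaussian elimination) gives:
  V_1 = 0.08911 V, V_2 = 2.935 V, V_3 = 2.525 V, V_4 = 2.898 V
Part 1:
  Read off the nodal solution: V_4 = 2.898 V
Part 2:
  I_R4 = (V_1 - V_5)/R4 = (0.08911 - 0)/3000 = 0.0000297 A
  Magnitude: I_R4 = 0.0000297 A
Part 3:
  I_R6 = (V_1 - V_3)/R6 = (0.08911 - 2.525)/82000 = -0.0000297 A
  P_R6 = I_R6² × R6 = (-0.0000297)² × 82000 = 0.00007235 W
Part 4:
  Power in each resistor, P = (ΔV)²/R:
    P_R1 = (2.935 - 2.525)²/9.1 = 0.01852 W
    P_R2 = (2.935 - 2.898)²/13 = 0.0001092 W
    P_R3 = (2.898 - 0)²/1000 = 0.008397 W
    P_R4 = (0.08911 - 0)²/3000 = 0.000002647 W
    P_R5 = (5 - 2.935)²/43 = 0.09913 W
    P_R6 = (0.08911 - 2.525)²/82000 = 0.00007235 W
    P_R7 = (2.525 - 0)²/56 = 0.1138 W
  P_total = P_R1 + P_R2 + P_R3 + P_R4 + P_R5 + P_R6 + P_R7 = 0.2401 W

Final answers:
1. V_4 = 2.898 V
2. I_R4 = 2.97e-05 A
3. P_R6 = 7.235e-05 W
4. P_total = 0.2401 W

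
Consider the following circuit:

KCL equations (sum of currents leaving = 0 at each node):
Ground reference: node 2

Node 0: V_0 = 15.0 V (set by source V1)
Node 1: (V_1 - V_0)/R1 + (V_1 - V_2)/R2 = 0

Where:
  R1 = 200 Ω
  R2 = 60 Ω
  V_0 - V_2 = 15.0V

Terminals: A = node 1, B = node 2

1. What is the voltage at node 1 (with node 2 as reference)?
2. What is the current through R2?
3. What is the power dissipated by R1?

Nodal analysis, taking node 2 as the 0 V reference.
Source V1 fixes V_0 = 15 V.
KCL at each unknown node (sum of currents leaving = 0; resistances in Ω):
  Node 1: (V_1 - 15)/200 + (V_1 - 0)/60 = 0
Collecting terms: 0.02167 × V_1 = 0.075  =>  V_1 = 3.462 V
Part 1:
  Read off the nodal solution: V_1 = 3.462 V
Part 2:
  I_R2 = (V_1 - V_2)/R2 = (3.462 - 0)/60 = 0.05769 A
  Magnitude: I_R2 = 0.05769 A
Part 3:
  I_R1 = (V_0 - V_1)/R1 = (15 - 3.462)/200 = 0.05769 A
  P_R1 = I_R1² × R1 = (0.05769)² × 200 = 0.6657 W

Final answers:
1. V_1 = 3.462 V
2. I_R2 = 0.05769 A
3. P_R1 = 0.6657 W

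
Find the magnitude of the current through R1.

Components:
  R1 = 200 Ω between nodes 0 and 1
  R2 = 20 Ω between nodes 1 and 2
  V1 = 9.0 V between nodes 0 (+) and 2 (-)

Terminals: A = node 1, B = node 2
Nodal analysis, taking node 2 as the 0 V reference.
Source V1 fixes V_0 = 9 V.
KCL at each unknown node (sum of currents leaving = 0; resistances in Ω):
  Node 1: (V_1 - 9)/200 + (V_1 - 0)/20 = 0
Collecting terms: 0.055 × V_1 = 0.045  =>  V_1 = 0.8182 V
I_R1 = (V_0 - V_1)/R1 = (9 - 0.8182)/200 = 0.04091 A
|I_R1| = 0.04091 A

Final answer: |I_R1| = 0.04091 A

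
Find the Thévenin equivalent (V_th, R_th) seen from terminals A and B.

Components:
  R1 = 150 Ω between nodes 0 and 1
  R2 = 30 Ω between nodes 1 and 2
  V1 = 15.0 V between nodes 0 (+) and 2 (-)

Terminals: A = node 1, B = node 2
Step 1 — V_th is the open-circuit voltage V_A - V_B (nothing connected across the terminals).
Nodal analysis, taking node 2 as the 0 V reference.
Source V1 fixes V_0 = 15 V.
KCL at each unknown node (sum of currents leaving = 0; resistances in Ω):
  Node 1: (V_1 - 15)/150 + (V_1 - 0)/30 = 0
Collecting terms: 0.04 × V_1 = 0.1  =>  V_1 = 2.5 V
V_th = V_1 - V_2 = 2.5 - 0 = 2.5 V
Step 2 — R_th: zero the source — replace V1 by a short circuit (node 2 merges into node 0) — and find the resistance seen between A (node 1) and B (node 0).
Reduce the network between node 1 (A) and node 0 (B) by series/parallel combination:
  Rp1 = R1 ‖ R2 (parallel, both between nodes 0 and 1) = 1/(1/150 + 1/30) = 25 Ω
R_th = 25 Ω

Final answer: V_th = 2.5 V, R_th = 25 Ω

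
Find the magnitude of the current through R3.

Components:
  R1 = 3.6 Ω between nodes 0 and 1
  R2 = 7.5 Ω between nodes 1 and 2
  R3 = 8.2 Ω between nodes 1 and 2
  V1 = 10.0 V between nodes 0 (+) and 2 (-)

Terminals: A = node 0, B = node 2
Nodal analysis, taking node 2 as the 0 V reference.
Source V1 fixes V_0 = 10 V.
KCL at each unknown node (sum of currents leaving = 0; resistances in Ω):
  Node 1: (V_1 - 10)/3.6 + (V_1 - 0)/7.5 + (V_1 - 0)/8.2 = 0
Collecting terms: 0.5331 × V_1 = 2.778  =>  V_1 = 5.211 V
I_R3 = (V_1 - V_2)/R3 = (5.211 - 0)/8.2 = 0.6355 A
|I_R3| = 0.6355 A

Final answer: |I_R3| = 0.6355 A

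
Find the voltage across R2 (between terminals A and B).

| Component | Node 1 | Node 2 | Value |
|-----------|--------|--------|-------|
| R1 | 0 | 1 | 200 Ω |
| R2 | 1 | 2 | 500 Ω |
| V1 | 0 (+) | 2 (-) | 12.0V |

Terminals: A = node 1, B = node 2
R1 and R2 are in series across V1 (node 0 → node 1 → node 2), and the output A–B is taken across R2, so this is a voltage divider.
Series current: I = V1/(R1 + R2) = 12/(200 + 500) = 12/700 = 0.01714 A
V_R2 = I × R2 = V1 × R2/(R1 + R2) = 12 × 500/700 = 8.571 V

Final answer: 8.571 V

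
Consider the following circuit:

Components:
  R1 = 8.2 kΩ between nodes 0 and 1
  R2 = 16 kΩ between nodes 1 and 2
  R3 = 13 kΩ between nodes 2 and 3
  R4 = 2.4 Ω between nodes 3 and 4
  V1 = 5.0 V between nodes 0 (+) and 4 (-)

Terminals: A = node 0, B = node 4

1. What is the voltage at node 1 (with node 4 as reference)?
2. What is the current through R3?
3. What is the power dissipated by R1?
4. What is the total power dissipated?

Nodal analysis, taking node 4 as the 0 V reference.
Source V1 fixes V_0 = 5 V.
KCL at each unknown node (sum of currents leaving = 0; resistances in Ω):
  Node 1: (V_1 - 5)/8200 + (V_1 - V_2)/16000 = 0
  Node 2: (V_2 - V_1)/16000 + (V_2 - V_3)/13000 = 0
  Node 3: (V_3 - V_2)/13000 + (V_3 - 0)/2.4 = 0
Collecting terms (coefficients in siemens):
  0.0001845·V_1 - 0.0000625·V_2 = 0.0006098
  0.0001394·V_2 - 0.0000625·V_1 - 0.00007692·V_3 = 0
  0.4167·V_3 - 0.00007692·V_2 = 0
Solving these 3 simultaneous equations (Gaussian elimination) gives:
  V_1 = 3.898 V, V_2 = 1.748 V, V_3 = 0.0003226 V
Part 1:
  Read off the nodal solution: V_1 = 3.898 V
Part 2:
  I_R3 = (V_2 - V_3)/R3 = (1.748 - 0.0003226)/13000 = 0.0001344 A
  Magnitude: I_R3 = 0.0001344 A
Part 3:
  I_R1 = (V_0 - V_1)/R1 = (5 - 3.898)/8200 = 0.0001344 A
  P_R1 = I_R1² × R1 = (0.0001344)² × 8200 = 0.0001481 W
Part 4:
  Power in each resistor, P = (ΔV)²/R:
    P_R1 = (5 - 3.898)²/8200 = 0.0001481 W
    P_R2 = (3.898 - 1.748)²/16000 = 0.000289 W
    P_R3 = (1.748 - 0.0003226)²/13000 = 0.0002348 W
    P_R4 = (0.0003226 - 0)²/2.4 = 0.00000004335 W
  P_total = P_R1 + P_R2 + P_R3 + P_R4 = 0.000672 W

Final answers:
1. V_1 = 3.898 V
2. I_R3 = 0.0001344 A
3. P_R1 = 0.0001481 W
4. P_total = 0.000672 W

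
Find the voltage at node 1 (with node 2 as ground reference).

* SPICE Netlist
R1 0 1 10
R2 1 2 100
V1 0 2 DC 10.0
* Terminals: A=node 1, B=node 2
Nodal analysis, taking node 2 as the 0 V reference.
Source V1 fixes V_0 = 10 V.
KCL at each unknown node (sum of currents leaving = 0; resistances in Ω):
  Node 1: (V_1 - 10)/10 + (V_1 - 0)/100 = 0
Collecting terms: 0.11 × V_1 = 1  =>  V_1 = 9.091 V
The requested potential is V_1 = 9.091 V.

Final answer: V_1 = 9.091 V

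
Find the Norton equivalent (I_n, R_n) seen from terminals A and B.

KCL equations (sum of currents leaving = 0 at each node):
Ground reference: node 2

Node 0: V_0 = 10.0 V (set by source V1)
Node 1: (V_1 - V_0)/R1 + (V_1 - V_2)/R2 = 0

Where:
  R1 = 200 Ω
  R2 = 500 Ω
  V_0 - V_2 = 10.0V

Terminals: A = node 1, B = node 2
Find the Thévenin equivalent first; then I_n = V_th/R_th and R_n = R_th.
Step 1 — V_th is the open-circuit voltage V_A - V_B (nothing connected across the terminals).
Nodal analysis, taking node 2 as the 0 V reference.
Source V1 fixes V_0 = 10 V.
KCL at each unknown node (sum of currents leaving = 0; resistances in Ω):
  Node 1: (V_1 - 10)/200 + (V_1 - 0)/500 = 0
Collecting terms: 0.007 × V_1 = 0.05  =>  V_1 = 7.143 V
V_th = V_1 - V_2 = 7.143 - 0 = 7.143 V
Step 2 — R_th: zero the source — replace V1 by a short circuit (node 2 merges into node 0) — and find the resistance seen between A (node 1) and B (node 0).
Reduce the network between node 1 (A) and node 0 (B) by series/parallel combination:
  Rp1 = R1 ‖ R2 (parallel, both between nodes 0 and 1) = 1/(1/200 + 1/500) = 142.9 Ω
R_th = 142.9 Ω
I_n = V_th/R_th = 7.143/142.9 = 0.05 A, and R_n = R_th = 142.9 Ω

Final answer: I_n = 0.05 A, R_n = 142.9 Ω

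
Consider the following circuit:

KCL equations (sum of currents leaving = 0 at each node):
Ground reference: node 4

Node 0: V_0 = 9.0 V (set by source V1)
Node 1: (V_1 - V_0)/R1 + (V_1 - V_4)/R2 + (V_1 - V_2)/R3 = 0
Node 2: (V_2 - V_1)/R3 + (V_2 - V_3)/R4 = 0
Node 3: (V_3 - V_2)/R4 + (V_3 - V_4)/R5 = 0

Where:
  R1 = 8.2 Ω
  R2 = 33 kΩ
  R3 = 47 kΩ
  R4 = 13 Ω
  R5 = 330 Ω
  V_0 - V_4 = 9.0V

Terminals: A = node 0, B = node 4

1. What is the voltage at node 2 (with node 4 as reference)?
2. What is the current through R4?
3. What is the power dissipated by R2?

Nodal analysis, taking node 4 as the 0 V reference.
Source V1 fixes V_0 = 9 V.
KCL at each unknown node (sum of currents leaving = 0; resistances in Ω):
  Node 1: (V_1 - 9)/8.2 + (V_1 - 0)/33000 + (V_1 - V_2)/47000 = 0
  Node 2: (V_2 - V_1)/47000 + (V_2 - V_3)/13 = 0
  Node 3: (V_3 - V_2)/13 + (V_3 - 0)/330 = 0
Collecting terms (coefficients in siemens):
  0.122·V_1 - 0.00002128·V_2 = 1.098
  0.07694·V_2 - 0.00002128·V_1 - 0.07692·V_3 = 0
  0.07995·V_3 - 0.07692·V_2 = 0
Solving these 3 simultaneous equations (Gaussian elimination) gives:
  V_1 = 8.996 V, V_2 = 0.06518 V, V_3 = 0.06271 V
Part 1:
  Read off the nodal solution: V_2 = 0.06518 V
Part 2:
  I_R4 = (V_2 - V_3)/R4 = (0.06518 - 0.06271)/13 = 0.00019 A
  Magnitude: I_R4 = 0.00019 A
Part 3:
  I_R2 = (V_1 - V_4)/R2 = (8.996 - 0)/33000 = 0.0002726 A
  P_R2 = I_R2² × R2 = (0.0002726)² × 33000 = 0.002452 W

Final answers:
1. V_2 = 0.06518 V
2. I_R4 = 0.00019 A
3. P_R2 = 0.002452 W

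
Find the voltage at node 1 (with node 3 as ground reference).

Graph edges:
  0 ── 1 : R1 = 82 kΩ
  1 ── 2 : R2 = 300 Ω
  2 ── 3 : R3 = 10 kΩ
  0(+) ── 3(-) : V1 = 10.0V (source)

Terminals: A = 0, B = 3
Nodal analysis, taking node 3 as the 0 V reference.
Source V1 fixes V_0 = 10 V.
KCL at each unknown node (sum of currents leaving = 0; resistances in Ω):
  Node 1: (V_1 - 10)/82000 + (V_1 - V_2)/300 = 0
  Node 2: (V_2 - V_1)/300 + (V_2 - 0)/10000 = 0
Collecting terms (coefficients in siemens):
  0.003346·V_1 - 0.003333·V_2 = 0.000122
  0.003433·V_2 - 0.003333·V_1 = 0
Determinant D = (0.003346)(0.003433) - (-0.003333)(-0.003333) = 0.0000003752
V_1 = [(0.000122)(0.003433) - (-0.003333)(0)]/D = 1.116 V
V_2 = [(0.003346)(0) - (0.000122)(-0.003333)]/D = 1.083 V
The requested potential is V_1 = 1.116 V.

Final answer: V_1 = 1.116 V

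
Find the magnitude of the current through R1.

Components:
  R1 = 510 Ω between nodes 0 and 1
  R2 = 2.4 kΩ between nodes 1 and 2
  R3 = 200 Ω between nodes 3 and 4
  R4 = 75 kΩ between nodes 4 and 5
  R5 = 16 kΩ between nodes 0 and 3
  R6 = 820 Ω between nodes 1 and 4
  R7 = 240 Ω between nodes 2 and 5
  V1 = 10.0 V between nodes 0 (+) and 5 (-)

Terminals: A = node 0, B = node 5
Nodal analysis, taking node 5 as the 0 V reference.
Source V1 fixes V_0 = 10 V.
KCL at each unknown node (sum of currents leaving = 0; resistances in Ω):
  Node 1: (V_1 - 10)/510 + (V_1 - V_2)/2400 + (V_1 - V_4)/820 = 0
  Node 2: (V_2 - V_1)/2400 + (V_2 - 0)/240 = 0
  Node 3: (V_3 - V_4)/200 + (V_3 - 10)/16000 = 0
  Node 4: (V_4 - V_3)/200 + (V_4 - 0)/75000 + (V_4 - V_1)/820 = 0
Collecting terms (coefficients in siemens):
  0.003597·V_1 - 0.0004167·V_2 - 0.00122·V_4 = 0.01961
  0.004583·V_2 - 0.0004167·V_1 = 0
  0.005063·V_3 - 0.005·V_4 = 0.000625
  0.006233·V_4 - 0.00122·V_1 - 0.005·V_3 = 0
Solving these 4 simultaneous equations (Gaussian elimination) gives:
  V_1 = 8.376 V, V_2 = 0.7615 V, V_3 = 8.388 V, V_4 = 8.367 V
I_R1 = (V_0 - V_1)/R1 = (10 - 8.376)/510 = 0.003184 A
|I_R1| = 0.003184 A

Final answer: |I_R1| = 0.003184 A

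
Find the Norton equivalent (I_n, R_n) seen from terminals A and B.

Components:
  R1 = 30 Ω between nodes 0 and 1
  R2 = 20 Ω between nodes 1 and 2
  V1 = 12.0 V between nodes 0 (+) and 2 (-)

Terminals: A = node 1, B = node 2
Find the Thévenin equivalent first; then I_n = V_th/R_th and R_n = R_th.
Step 1 — V_th is the open-circuit voltage V_A - V_B (nothing connected across the terminals).
Nodal analysis, taking node 2 as the 0 V reference.
Source V1 fixes V_0 = 12 V.
KCL at each unknown node (sum of currents leaving = 0; resistances in Ω):
  Node 1: (V_1 - 12)/30 + (V_1 - 0)/20 = 0
Collecting terms: 0.08333 × V_1 = 0.4  =>  V_1 = 4.8 V
V_th = V_1 - V_2 = 4.8 - 0 = 4.8 V
Step 2 — R_th: zero the source — replace V1 by a short circuit (node 2 merges into node 0) — and find the resistance seen between A (node 1) and B (node 0).
Reduce the network between node 1 (A) and node 0 (B) by series/parallel combination:
  Rp1 = R1 ‖ R2 (parallel, both between nodes 0 and 1) = 1/(1/30 + 1/20) = 12 Ω
R_th = 12 Ω
I_n = V_th/R_th = 4.8/12 = 0.4 A, and R_n = R_th = 12 Ω

Final answer: I_n = 0.4 A, R_n = 12 Ω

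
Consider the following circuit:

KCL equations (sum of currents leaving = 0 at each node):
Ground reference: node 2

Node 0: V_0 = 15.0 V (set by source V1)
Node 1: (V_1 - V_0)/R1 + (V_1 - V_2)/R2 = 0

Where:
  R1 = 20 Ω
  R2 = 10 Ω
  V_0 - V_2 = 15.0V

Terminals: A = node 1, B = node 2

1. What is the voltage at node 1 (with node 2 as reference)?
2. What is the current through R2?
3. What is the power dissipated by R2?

Nodal analysis, taking node 2 as the 0 V reference.
Source V1 fixes V_0 = 15 V.
KCL at each unknown node (sum of currents leaving = 0; resistances in Ω):
  Node 1: (V_1 - 15)/20 + (V_1 - 0)/10 = 0
Collecting terms: 0.15 × V_1 = 0.75  =>  V_1 = 5 V
Part 1:
  Read off the nodal solution: V_1 = 5 V
Part 2:
  I_R2 = (V_1 - V_2)/R2 = (5 - 0)/10 = 0.5 A
  Magnitude: I_R2 = 0.5 A
Part 3:
  I_R2 = (V_1 - V_2)/R2 = (5 - 0)/10 = 0.5 A
  P_R2 = I_R2² × R2 = (0.5)² × 10 = 2.5 W

Final answers:
1. V_1 = 5 V
2. I_R2 = 0.5 A
3. P_R2 = 2.5 W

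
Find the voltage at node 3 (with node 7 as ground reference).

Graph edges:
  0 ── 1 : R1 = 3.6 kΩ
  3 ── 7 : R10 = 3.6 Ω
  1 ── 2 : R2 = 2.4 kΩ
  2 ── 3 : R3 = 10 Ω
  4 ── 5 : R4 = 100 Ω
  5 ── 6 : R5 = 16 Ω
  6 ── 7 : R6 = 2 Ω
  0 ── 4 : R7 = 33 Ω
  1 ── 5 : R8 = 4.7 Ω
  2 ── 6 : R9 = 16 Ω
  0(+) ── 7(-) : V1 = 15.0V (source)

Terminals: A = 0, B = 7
Nodal analysis, taking node 7 as the 0 V reference.
Source V1 fixes V_0 = 15 V.
KCL at each unknown node (sum of currents leaving = 0; resistances in Ω):
  Node 1: (V_1 - 15)/3600 + (V_1 - V_2)/2400 + (V_1 - V_5)/4.7 = 0
  Node 2: (V_2 - V_1)/2400 + (V_2 - V_3)/10 + (V_2 - V_6)/16 = 0
  Node 3: (V_3 - V_2)/10 + (V_3 - 0)/3.6 = 0
  Node 4: (V_4 - V_5)/100 + (V_4 - 15)/33 = 0
  Node 5: (V_5 - V_4)/100 + (V_5 - V_6)/16 + (V_5 - V_1)/4.7 = 0
  Node 6: (V_6 - V_5)/16 + (V_6 - 0)/2 + (V_6 - V_2)/16 = 0
Collecting terms (coefficients in siemens):
  0.2135·V_1 - 0.0004167·V_2 - 0.2128·V_5 = 0.004167
  0.1629·V_2 - 0.0004167·V_1 - 0.1·V_3 - 0.0625·V_6 = 0
  0.3778·V_3 - 0.1·V_2 = 0
  0.0403·V_4 - 0.01·V_5 = 0.4545
  0.2853·V_5 - 0.2128·V_1 - 0.01·V_4 - 0.0625·V_6 = 0
  0.625·V_6 - 0.0625·V_2 - 0.0625·V_5 = 0
Solving these 6 simultaneous equations (Gaussian elimination) gives:
  V_1 = 1.837 V, V_2 = 0.09343 V, V_3 = 0.02473 V, V_4 = 11.73 V
  V_5 = 1.824 V, V_6 = 0.1917 V
The requested potential is V_3 = 0.02473 V.

Final answer: V_3 = 0.02473 V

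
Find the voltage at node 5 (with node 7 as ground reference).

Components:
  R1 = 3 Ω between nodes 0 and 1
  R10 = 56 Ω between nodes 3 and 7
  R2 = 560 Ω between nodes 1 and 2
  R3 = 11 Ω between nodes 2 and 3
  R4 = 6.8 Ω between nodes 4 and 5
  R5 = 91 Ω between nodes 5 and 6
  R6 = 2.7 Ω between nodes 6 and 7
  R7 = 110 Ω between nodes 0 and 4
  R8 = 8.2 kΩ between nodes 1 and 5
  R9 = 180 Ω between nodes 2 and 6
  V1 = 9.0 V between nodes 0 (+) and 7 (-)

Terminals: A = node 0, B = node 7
Nodal analysis, taking node 7 as the 0 V reference.
Source V1 fixes V_0 = 9 V.
KCL at each unknown node (sum of currents leaving = 0; resistances in Ω):
  Node 1: (V_1 - 9)/3 + (V_1 - V_2)/560 + (V_1 - V_5)/8200 = 0
  Node 2: (V_2 - V_1)/560 + (V_2 - V_3)/11 + (V_2 - V_6)/180 = 0
  Node 3: (V_3 - V_2)/11 + (V_3 - 0)/56 = 0
  Node 4: (V_4 - V_5)/6.8 + (V_4 - 9)/110 = 0
  Node 5: (V_5 - V_4)/6.8 + (V_5 - V_6)/91 + (V_5 - V_1)/8200 = 0
  Node 6: (V_6 - V_5)/91 + (V_6 - 0)/2.7 + (V_6 - V_2)/180 = 0
Collecting terms (coefficients in siemens):
  0.3352·V_1 - 0.001786·V_2 - 0.000122·V_5 = 3
  0.09825·V_2 - 0.001786·V_1 - 0.09091·V_3 - 0.005556·V_6 = 0
  0.1088·V_3 - 0.09091·V_2 = 0
  0.1561·V_4 - 0.1471·V_5 = 0.08182
  0.1582·V_5 - 0.000122·V_1 - 0.1471·V_4 - 0.01099·V_6 = 0
  0.3869·V_6 - 0.005556·V_2 - 0.01099·V_5 = 0
Solving these 6 simultaneous equations (Gaussian elimination) gives:
  V_1 = 8.954 V, V_2 = 0.7494 V, V_3 = 0.6264 V, V_4 = 4.331 V
  V_5 = 4.043 V, V_6 = 0.1256 V
The requested potential is V_5 = 4.043 V.

Final answer: V_5 = 4.043 V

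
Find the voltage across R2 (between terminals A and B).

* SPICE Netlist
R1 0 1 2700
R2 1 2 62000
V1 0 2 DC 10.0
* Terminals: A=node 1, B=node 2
R1 and R2 are in series across V1 (node 0 → node 1 → node 2), and the output A–B is taken across R2, so this is a voltage divider.
Series current: I = V1/(R1 + R2) = 10/(2700 + 62000) = 10/64700 = 0.0001546 A
V_R2 = I × R2 = V1 × R2/(R1 + R2) = 10 × 62000/64700 = 9.583 V

Final answer: 9.583 V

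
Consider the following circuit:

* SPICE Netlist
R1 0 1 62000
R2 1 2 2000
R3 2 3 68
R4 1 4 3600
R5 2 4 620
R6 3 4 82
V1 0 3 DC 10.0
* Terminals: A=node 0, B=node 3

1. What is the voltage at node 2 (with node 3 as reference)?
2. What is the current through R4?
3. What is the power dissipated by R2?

Nodal analysis, taking node 3 as the 0 V reference.
Source V1 fixes V_0 = 10 V.
KCL at each unknown node (sum of currents leaving = 0; resistances in Ω):
  Node 1: (V_1 - 10)/62000 + (V_1 - V_2)/2000 + (V_1 - V_4)/3600 = 0
  Node 2: (V_2 - V_1)/2000 + (V_2 - 0)/68 + (V_2 - V_4)/620 = 0
  Node 4: (V_4 - V_1)/3600 + (V_4 - V_2)/620 + (V_4 - 0)/82 = 0
Collecting terms (coefficients in siemens):
  0.0007939·V_1 - 0.0005·V_2 - 0.0002778·V_4 = 0.0001613
  0.01682·V_2 - 0.0005·V_1 - 0.001613·V_4 = 0
  0.01409·V_4 - 0.0002778·V_1 - 0.001613·V_2 = 0
Solving these 3 simultaneous equations (Gaussian elimination) gives:
  V_1 = 0.2091 V, V_2 = 0.006684 V, V_4 = 0.004889 V
Part 1:
  Read off the nodal solution: V_2 = 0.006684 V
Part 2:
  I_R4 = (V_1 - V_4)/R4 = (0.2091 - 0.004889)/3600 = 0.00005672 A
  Magnitude: I_R4 = 0.00005672 A
Part 3:
  I_R2 = (V_1 - V_2)/R2 = (0.2091 - 0.006684)/2000 = 0.0001012 A
  P_R2 = I_R2² × R2 = (0.0001012)² × 2000 = 0.00002048 W

Final answers:
1. V_2 = 0.006684 V
2. I_R4 = 5.672e-05 A
3. P_R2 = 2.048e-05 W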